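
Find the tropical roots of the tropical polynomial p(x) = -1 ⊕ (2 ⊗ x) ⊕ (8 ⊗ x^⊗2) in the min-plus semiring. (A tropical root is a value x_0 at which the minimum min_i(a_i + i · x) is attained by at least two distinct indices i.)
Roots: {-6, -3}

Each tropical root is a break point of the lower envelope of the lines y = a_i + i · x (there are 3 lines, with slopes 0, 1, ..., 2). Only the lines that attain the minimum somewhere contribute to roots; other lines are dominated. Here the surviving (envelope) indices are i = 2, i = 1, i = 0.
Intersections between consecutive envelope lines give the roots: for adjacent envelope indices i < j the intersection is x = (a_i − a_j) / (j − i). Reading off the sorted break points: {-6, -3}.
Verification: at each break x_0, at least two indices attain the minimum of min_i(a_i + i · x_0).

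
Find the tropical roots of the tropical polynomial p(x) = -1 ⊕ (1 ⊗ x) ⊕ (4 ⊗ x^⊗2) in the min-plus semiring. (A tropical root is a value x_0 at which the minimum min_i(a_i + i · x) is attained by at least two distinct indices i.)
Roots: {-3, -2}

Each tropical root is a break point of the lower envelope of the lines y = a_i + i · x (there are 3 lines, with slopes 0, 1, ..., 2). Only the lines that attain the minimum somewhere contribute to roots; other lines are dominated. Here the surviving (envelope) indices are i = 2, i = 1, i = 0.
Intersections between consecutive envelope lines give the roots: for adjacent envelope indices i < j the intersection is x = (a_i − a_j) / (j − i). Reading off the sorted break points: {-3, -2}.
Verification: at each break x_0, at least two indices attain the minimum of min_i(a_i + i · x_0).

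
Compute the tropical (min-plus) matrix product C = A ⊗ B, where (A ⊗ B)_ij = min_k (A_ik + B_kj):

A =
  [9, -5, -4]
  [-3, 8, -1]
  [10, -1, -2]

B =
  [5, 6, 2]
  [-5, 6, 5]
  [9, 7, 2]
A ⊗ B =
  [-10, 1, -2]
  [2, 3, -1]
  [-6, 5, 0]

Apply the min-plus product entry-by-entry:
  C[0][0] = min over k of (A[0][0] + B[0][0] = 9 + 5 = 14, A[0][1] + B[1][0] = -5 + -5 = -10, A[0][2] + B[2][0] = -4 + 9 = 5) = -10 (attained at k = 1)
  C[0][1] = min over k of (A[0][0] + B[0][1] = 9 + 6 = 15, A[0][1] + B[1][1] = -5 + 6 = 1, A[0][2] + B[2][1] = -4 + 7 = 3) = 1 (attained at k = 1)
  C[0][2] = min over k of (A[0][0] + B[0][2] = 9 + 2 = 11, A[0][1] + B[1][2] = -5 + 5 = 0, A[0][2] + B[2][2] = -4 + 2 = -2) = -2 (attained at k = 2)
  C[1][0] = min over k of (A[1][0] + B[0][0] = -3 + 5 = 2, A[1][1] + B[1][0] = 8 + -5 = 3, A[1][2] + B[2][0] = -1 + 9 = 8) = 2 (attained at k = 0)
  C[1][1] = min over k of (A[1][0] + B[0][1] = -3 + 6 = 3, A[1][1] + B[1][1] = 8 + 6 = 14, A[1][2] + B[2][1] = -1 + 7 = 6) = 3 (attained at k = 0)
  C[1][2] = min over k of (A[1][0] + B[0][2] = -3 + 2 = -1, A[1][1] + B[1][2] = 8 + 5 = 13, A[1][2] + B[2][2] = -1 + 2 = 1) = -1 (attained at k = 0)
  C[2][0] = min over k of (A[2][0] + B[0][0] = 10 + 5 = 15, A[2][1] + B[1][0] = -1 + -5 = -6, A[2][2] + B[2][0] = -2 + 9 = 7) = -6 (attained at k = 1)
  C[2][1] = min over k of (A[2][0] + B[0][1] = 10 + 6 = 16, A[2][1] + B[1][1] = -1 + 6 = 5, A[2][2] + B[2][1] = -2 + 7 = 5) = 5 (attained at k = 1)
  C[2][2] = min over k of (A[2][0] + B[0][2] = 10 + 2 = 12, A[2][1] + B[1][2] = -1 + 5 = 4, A[2][2] + B[2][2] = -2 + 2 = 0) = 0 (attained at k = 2)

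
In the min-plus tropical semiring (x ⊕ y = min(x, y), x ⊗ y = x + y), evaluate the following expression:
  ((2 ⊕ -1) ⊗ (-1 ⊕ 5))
((2 ⊕ -1) ⊗ (-1 ⊕ 5)) = -2

Expand innermost to outermost. Recall ⊕ takes the minimum of its arguments and ⊗ takes their sum. Working out the expression ((2 ⊕ -1) ⊗ (-1 ⊕ 5)) gives -2.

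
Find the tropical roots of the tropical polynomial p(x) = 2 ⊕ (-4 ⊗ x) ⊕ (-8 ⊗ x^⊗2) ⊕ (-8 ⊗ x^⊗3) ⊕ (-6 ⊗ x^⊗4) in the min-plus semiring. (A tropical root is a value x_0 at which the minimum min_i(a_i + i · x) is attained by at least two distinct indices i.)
Roots: {-2, 0, 4, 6}

Each tropical root is a break point of the lower envelope of the lines y = a_i + i · x (there are 5 lines, with slopes 0, 1, ..., 4). Only the lines that attain the minimum somewhere contribute to roots; other lines are dominated. Here the surviving (envelope) indices are i = 4, i = 3, i = 2, i = 1, i = 0.
Intersections between consecutive envelope lines give the roots: for adjacent envelope indices i < j the intersection is x = (a_i − a_j) / (j − i). Reading off the sorted break points: {-2, 0, 4, 6}.
Verification: at each break x_0, at least two indices attain the minimum of min_i(a_i + i · x_0).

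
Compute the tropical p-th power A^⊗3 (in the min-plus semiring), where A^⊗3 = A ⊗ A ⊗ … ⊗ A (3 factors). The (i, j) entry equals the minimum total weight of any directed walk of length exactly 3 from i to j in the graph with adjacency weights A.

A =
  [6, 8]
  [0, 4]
A^⊗3 =
  [12, 16]
  [8, 12]

Each entry (A^⊗3)_ij equals the minimum over all length-3 walks i = v_0 → v_1 → … → v_3 = j of Σ_t A[v_t][v_{t+1}]. For example, for (i, j) = (0, 1) we minimise over 4 possible intermediate vertex sequences; the minimum is 16, attained along the walk 0 → 1 → 0 → 1.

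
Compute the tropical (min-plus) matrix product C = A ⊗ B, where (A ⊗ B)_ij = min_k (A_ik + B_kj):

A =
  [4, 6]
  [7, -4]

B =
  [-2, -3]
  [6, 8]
A ⊗ B =
  [2, 1]
  [2, 4]

Apply the min-plus product entry-by-entry:
  C[0][0] = min over k of (A[0][0] + B[0][0] = 4 + -2 = 2, A[0][1] + B[1][0] = 6 + 6 = 12) = 2 (attained at k = 0)
  C[0][1] = min over k of (A[0][0] + B[0][1] = 4 + -3 = 1, A[0][1] + B[1][1] = 6 + 8 = 14) = 1 (attained at k = 0)
  C[1][0] = min over k of (A[1][0] + B[0][0] = 7 + -2 = 5, A[1][1] + B[1][0] = -4 + 6 = 2) = 2 (attained at k = 1)
  C[1][1] = min over k of (A[1][0] + B[0][1] = 7 + -3 = 4, A[1][1] + B[1][1] = -4 + 8 = 4) = 4 (attained at k = 0)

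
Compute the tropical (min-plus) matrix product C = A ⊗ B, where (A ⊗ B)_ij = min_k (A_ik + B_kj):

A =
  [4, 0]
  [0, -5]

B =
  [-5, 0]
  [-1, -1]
A ⊗ B =
  [-1, -1]
  [-6, -6]

Apply the min-plus product entry-by-entry:
  C[0][0] = min over k of (A[0][0] + B[0][0] = 4 + -5 = -1, A[0][1] + B[1][0] = 0 + -1 = -1) = -1 (attained at k = 0)
  C[0][1] = min over k of (A[0][0] + B[0][1] = 4 + 0 = 4, A[0][1] + B[1][1] = 0 + -1 = -1) = -1 (attained at k = 1)
  C[1][0] = min over k of (A[1][0] + B[0][0] = 0 + -5 = -5, A[1][1] + B[1][0] = -5 + -1 = -6) = -6 (attained at k = 1)
  C[1][1] = min over k of (A[1][0] + B[0][1] = 0 + 0 = 0, A[1][1] + B[1][1] = -5 + -1 = -6) = -6 (attained at k = 1)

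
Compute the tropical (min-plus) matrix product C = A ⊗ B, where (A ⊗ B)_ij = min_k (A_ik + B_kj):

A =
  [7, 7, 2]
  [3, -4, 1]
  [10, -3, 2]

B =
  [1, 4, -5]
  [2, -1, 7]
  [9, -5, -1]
A ⊗ B =
  [8, -3, 1]
  [-2, -5, -2]
  [-1, -4, 1]

Apply the min-plus product entry-by-entry:
  C[0][0] = min over k of (A[0][0] + B[0][0] = 7 + 1 = 8, A[0][1] + B[1][0] = 7 + 2 = 9, A[0][2] + B[2][0] = 2 + 9 = 11) = 8 (attained at k = 0)
  C[0][1] = min over k of (A[0][0] + B[0][1] = 7 + 4 = 11, A[0][1] + B[1][1] = 7 + -1 = 6, A[0][2] + B[2][1] = 2 + -5 = -3) = -3 (attained at k = 2)
  C[0][2] = min over k of (A[0][0] + B[0][2] = 7 + -5 = 2, A[0][1] + B[1][2] = 7 + 7 = 14, A[0][2] + B[2][2] = 2 + -1 = 1) = 1 (attained at k = 2)
  C[1][0] = min over k of (A[1][0] + B[0][0] = 3 + 1 = 4, A[1][1] + B[1][0] = -4 + 2 = -2, A[1][2] + B[2][0] = 1 + 9 = 10) = -2 (attained at k = 1)
  C[1][1] = min over k of (A[1][0] + B[0][1] = 3 + 4 = 7, A[1][1] + B[1][1] = -4 + -1 = -5, A[1][2] + B[2][1] = 1 + -5 = -4) = -5 (attained at k = 1)
  C[1][2] = min over k of (A[1][0] + B[0][2] = 3 + -5 = -2, A[1][1] + B[1][2] = -4 + 7 = 3, A[1][2] + B[2][2] = 1 + -1 = 0) = -2 (attained at k = 0)
  C[2][0] = min over k of (A[2][0] + B[0][0] = 10 + 1 = 11, A[2][1] + B[1][0] = -3 + 2 = -1, A[2][2] + B[2][0] = 2 + 9 = 11) = -1 (attained at k = 1)
  C[2][1] = min over k of (A[2][0] + B[0][1] = 10 + 4 = 14, A[2][1] + B[1][1] = -3 + -1 = -4, A[2][2] + B[2][1] = 2 + -5 = -3) = -4 (attained at k = 1)
  C[2][2] = min over k of (A[2][0] + B[0][2] = 10 + -5 = 5, A[2][1] + B[1][2] = -3 + 7 = 4, A[2][2] + B[2][2] = 2 + -1 = 1) = 1 (attained at k = 2)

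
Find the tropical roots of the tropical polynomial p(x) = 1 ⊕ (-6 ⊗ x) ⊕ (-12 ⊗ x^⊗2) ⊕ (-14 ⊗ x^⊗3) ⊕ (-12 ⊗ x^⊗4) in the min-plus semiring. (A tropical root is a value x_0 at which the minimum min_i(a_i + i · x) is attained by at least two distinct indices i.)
Roots: {-2, 2, 6, 7}

Each tropical root is a break point of the lower envelope of the lines y = a_i + i · x (there are 5 lines, with slopes 0, 1, ..., 4). Only the lines that attain the minimum somewhere contribute to roots; other lines are dominated. Here the surviving (envelope) indices are i = 4, i = 3, i = 2, i = 1, i = 0.
Intersections between consecutive envelope lines give the roots: for adjacent envelope indices i < j the intersection is x = (a_i − a_j) / (j − i). Reading off the sorted break points: {-2, 2, 6, 7}.
Verification: at each break x_0, at least two indices attain the minimum of min_i(a_i + i · x_0).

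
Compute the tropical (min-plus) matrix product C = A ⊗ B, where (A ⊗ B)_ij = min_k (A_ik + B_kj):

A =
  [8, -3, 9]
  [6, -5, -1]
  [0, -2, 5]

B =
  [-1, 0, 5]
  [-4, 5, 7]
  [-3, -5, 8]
A ⊗ B =
  [-7, 2, 4]
  [-9, -6, 2]
  [-6, 0, 5]

Apply the min-plus product entry-by-entry:
  C[0][0] = min over k of (A[0][0] + B[0][0] = 8 + -1 = 7, A[0][1] + B[1][0] = -3 + -4 = -7, A[0][2] + B[2][0] = 9 + -3 = 6) = -7 (attained at k = 1)
  C[0][1] = min over k of (A[0][0] + B[0][1] = 8 + 0 = 8, A[0][1] + B[1][1] = -3 + 5 = 2, A[0][2] + B[2][1] = 9 + -5 = 4) = 2 (attained at k = 1)
  C[0][2] = min over k of (A[0][0] + B[0][2] = 8 + 5 = 13, A[0][1] + B[1][2] = -3 + 7 = 4, A[0][2] + B[2][2] = 9 + 8 = 17) = 4 (attained at k = 1)
  C[1][0] = min over k of (A[1][0] + B[0][0] = 6 + -1 = 5, A[1][1] + B[1][0] = -5 + -4 = -9, A[1][2] + B[2][0] = -1 + -3 = -4) = -9 (attained at k = 1)
  C[1][1] = min over k of (A[1][0] + B[0][1] = 6 + 0 = 6, A[1][1] + B[1][1] = -5 + 5 = 0, A[1][2] + B[2][1] = -1 + -5 = -6) = -6 (attained at k = 2)
  C[1][2] = min over k of (A[1][0] + B[0][2] = 6 + 5 = 11, A[1][1] + B[1][2] = -5 + 7 = 2, A[1][2] + B[2][2] = -1 + 8 = 7) = 2 (attained at k = 1)
  C[2][0] = min over k of (A[2][0] + B[0][0] = 0 + -1 = -1, A[2][1] + B[1][0] = -2 + -4 = -6, A[2][2] + B[2][0] = 5 + -3 = 2) = -6 (attained at k = 1)
  C[2][1] = min over k of (A[2][0] + B[0][1] = 0 + 0 = 0, A[2][1] + B[1][1] = -2 + 5 = 3, A[2][2] + B[2][1] = 5 + -5 = 0) = 0 (attained at k = 0)
  C[2][2] = min over k of (A[2][0] + B[0][2] = 0 + 5 = 5, A[2][1] + B[1][2] = -2 + 7 = 5, A[2][2] + B[2][2] = 5 + 8 = 13) = 5 (attained at k = 0)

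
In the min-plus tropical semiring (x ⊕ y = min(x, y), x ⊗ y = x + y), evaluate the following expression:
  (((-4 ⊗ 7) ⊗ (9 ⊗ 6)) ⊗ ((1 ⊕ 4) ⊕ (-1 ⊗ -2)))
(((-4 ⊗ 7) ⊗ (9 ⊗ 6)) ⊗ ((1 ⊕ 4) ⊕ (-1 ⊗ -2))) = 15

Expand innermost to outermost. Recall ⊕ takes the minimum of its arguments and ⊗ takes their sum. Working out the expression (((-4 ⊗ 7) ⊗ (9 ⊗ 6)) ⊗ ((1 ⊕ 4) ⊕ (-1 ⊗ -2))) gives 15.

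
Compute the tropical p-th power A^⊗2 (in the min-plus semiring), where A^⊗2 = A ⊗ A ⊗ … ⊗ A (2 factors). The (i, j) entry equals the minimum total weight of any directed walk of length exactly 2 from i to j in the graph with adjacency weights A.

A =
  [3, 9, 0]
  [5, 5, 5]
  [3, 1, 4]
A^⊗2 =
  [3, 1, 3]
  [8, 6, 5]
  [6, 5, 3]

Each entry (A^⊗2)_ij equals the minimum over all length-2 walks i = v_0 → v_1 → … → v_2 = j of Σ_t A[v_t][v_{t+1}]. For example, for (i, j) = (0, 2) we minimise over 3 possible intermediate vertex sequences; the minimum is 3, attained along the walk 0 → 0 → 2.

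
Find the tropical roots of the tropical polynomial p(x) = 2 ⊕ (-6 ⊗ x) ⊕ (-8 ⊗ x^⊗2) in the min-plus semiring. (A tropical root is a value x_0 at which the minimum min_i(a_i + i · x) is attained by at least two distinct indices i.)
Roots: {2, 8}

Each tropical root is a break point of the lower envelope of the lines y = a_i + i · x (there are 3 lines, with slopes 0, 1, ..., 2). Only the lines that attain the minimum somewhere contribute to roots; other lines are dominated. Here the surviving (envelope) indices are i = 2, i = 1, i = 0.
Intersections between consecutive envelope lines give the roots: for adjacent envelope indices i < j the intersection is x = (a_i − a_j) / (j − i). Reading off the sorted break points: {2, 8}.
Verification: at each break x_0, at least two indices attain the minimum of min_i(a_i + i · x_0).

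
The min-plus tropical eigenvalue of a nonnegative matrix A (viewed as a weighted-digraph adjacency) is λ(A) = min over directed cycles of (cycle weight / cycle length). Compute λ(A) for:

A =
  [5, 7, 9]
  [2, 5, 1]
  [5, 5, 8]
λ(A) = 3

Enumerate directed cycles and compute their means (weight / length). Sample:
  cycle 0 → 0: weight = 5, length = 1, mean = 5/1 ≈ 5.000
  cycle 1 → 1: weight = 5, length = 1, mean = 5/1 ≈ 5.000
  cycle 2 → 2: weight = 8, length = 1, mean = 8/1 ≈ 8.000
  cycle 0 → 1 → 0: weight = 9, length = 2, mean = 9/2 ≈ 4.500
  cycle 0 → 2 → 0: weight = 14, length = 2, mean = 14/2 ≈ 7.000
  cycle 1 → 0 → 1: weight = 9, length = 2, mean = 9/2 ≈ 4.500
Minimum mean = 3.000, attained e.g. along the cycle 1 → 2 → 1 with weight 6 and length 2. So λ(A) = 6/2 = 3.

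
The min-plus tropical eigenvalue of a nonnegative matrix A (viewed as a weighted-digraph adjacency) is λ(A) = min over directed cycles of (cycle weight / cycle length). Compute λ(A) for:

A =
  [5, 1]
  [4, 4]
λ(A) = 5/2

Enumerate directed cycles and compute their means (weight / length). Sample:
  cycle 0 → 0: weight = 5, length = 1, mean = 5/1 ≈ 5.000
  cycle 1 → 1: weight = 4, length = 1, mean = 4/1 ≈ 4.000
  cycle 0 → 1 → 0: weight = 5, length = 2, mean = 5/2 ≈ 2.500
  cycle 1 → 0 → 1: weight = 5, length = 2, mean = 5/2 ≈ 2.500
Minimum mean = 2.500, attained e.g. along the cycle 0 → 1 → 0 with weight 5 and length 2. So λ(A) = 5/2 = 5/2.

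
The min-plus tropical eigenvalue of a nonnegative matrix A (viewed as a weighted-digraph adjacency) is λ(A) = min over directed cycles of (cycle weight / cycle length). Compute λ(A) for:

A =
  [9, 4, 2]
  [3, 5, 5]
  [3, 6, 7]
λ(A) = 5/2

Enumerate directed cycles and compute their means (weight / length). Sample:
  cycle 0 → 0: weight = 9, length = 1, mean = 9/1 ≈ 9.000
  cycle 1 → 1: weight = 5, length = 1, mean = 5/1 ≈ 5.000
  cycle 2 → 2: weight = 7, length = 1, mean = 7/1 ≈ 7.000
  cycle 0 → 1 → 0: weight = 7, length = 2, mean = 7/2 ≈ 3.500
  cycle 0 → 2 → 0: weight = 5, length = 2, mean = 5/2 ≈ 2.500
  cycle 1 → 0 → 1: weight = 7, length = 2, mean = 7/2 ≈ 3.500
Minimum mean = 2.500, attained e.g. along the cycle 0 → 2 → 0 with weight 5 and length 2. So λ(A) = 5/2 = 5/2.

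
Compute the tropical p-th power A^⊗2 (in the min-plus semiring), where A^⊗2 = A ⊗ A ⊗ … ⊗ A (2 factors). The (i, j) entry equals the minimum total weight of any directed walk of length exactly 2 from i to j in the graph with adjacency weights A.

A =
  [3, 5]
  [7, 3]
A^⊗2 =
  [6, 8]
  [10, 6]

Each entry (A^⊗2)_ij equals the minimum over all length-2 walks i = v_0 → v_1 → … → v_2 = j of Σ_t A[v_t][v_{t+1}]. For example, for (i, j) = (0, 1) we minimise over 2 possible intermediate vertex sequences; the minimum is 8, attained along the walk 0 → 0 → 1.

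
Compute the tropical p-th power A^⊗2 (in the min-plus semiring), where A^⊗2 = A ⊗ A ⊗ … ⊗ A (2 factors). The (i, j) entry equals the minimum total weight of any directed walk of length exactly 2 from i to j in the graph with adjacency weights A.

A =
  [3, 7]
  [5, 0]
A^⊗2 =
  [6, 7]
  [5, 0]

Each entry (A^⊗2)_ij equals the minimum over all length-2 walks i = v_0 → v_1 → … → v_2 = j of Σ_t A[v_t][v_{t+1}]. For example, for (i, j) = (0, 1) we minimise over 2 possible intermediate vertex sequences; the minimum is 7, attained along the walk 0 → 1 → 1.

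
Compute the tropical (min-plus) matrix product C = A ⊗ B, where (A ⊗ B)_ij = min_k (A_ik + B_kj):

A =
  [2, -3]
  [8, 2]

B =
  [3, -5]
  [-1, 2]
A ⊗ B =
  [-4, -3]
  [1, 3]

Apply the min-plus product entry-by-entry:
  C[0][0] = min over k of (A[0][0] + B[0][0] = 2 + 3 = 5, A[0][1] + B[1][0] = -3 + -1 = -4) = -4 (attained at k = 1)
  C[0][1] = min over k of (A[0][0] + B[0][1] = 2 + -5 = -3, A[0][1] + B[1][1] = -3 + 2 = -1) = -3 (attained at k = 0)
  C[1][0] = min over k of (A[1][0] + B[0][0] = 8 + 3 = 11, A[1][1] + B[1][0] = 2 + -1 = 1) = 1 (attained at k = 1)
  C[1][1] = min over k of (A[1][0] + B[0][1] = 8 + -5 = 3, A[1][1] + B[1][1] = 2 + 2 = 4) = 3 (attained at k = 0)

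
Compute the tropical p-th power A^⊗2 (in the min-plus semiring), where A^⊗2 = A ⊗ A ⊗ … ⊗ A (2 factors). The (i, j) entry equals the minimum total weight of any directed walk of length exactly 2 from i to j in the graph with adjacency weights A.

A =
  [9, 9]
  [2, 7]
A^⊗2 =
  [11, 16]
  [9, 11]

Each entry (A^⊗2)_ij equals the minimum over all length-2 walks i = v_0 → v_1 → … → v_2 = j of Σ_t A[v_t][v_{t+1}]. For example, for (i, j) = (0, 1) we minimise over 2 possible intermediate vertex sequences; the minimum is 16, attained along the walk 0 → 1 → 1.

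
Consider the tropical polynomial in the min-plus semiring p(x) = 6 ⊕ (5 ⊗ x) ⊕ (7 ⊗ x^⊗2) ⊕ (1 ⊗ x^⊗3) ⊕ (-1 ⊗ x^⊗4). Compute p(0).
p(0) = -1

A tropical monomial a ⊗ x^⊗i evaluates to a + i · x. Evaluating each term at x = 0:
  Term 0 contributes 6 + 0 · 0 = 6
  Term 1 contributes 5 + 1 · 0 = 5
  Term 2 contributes 7 + 2 · 0 = 7
  Term 3 contributes 1 + 3 · 0 = 1
  Term 4 contributes -1 + 4 · 0 = -1
p(0) = ⊕ of these = min[6, 5, 7, 1, -1] = -1.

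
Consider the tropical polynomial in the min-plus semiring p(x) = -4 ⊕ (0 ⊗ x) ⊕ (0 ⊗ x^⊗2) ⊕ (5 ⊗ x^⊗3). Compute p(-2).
p(-2) = -4

A tropical monomial a ⊗ x^⊗i evaluates to a + i · x. Evaluating each term at x = -2:
  Term 0 contributes -4 + 0 · -2 = -4
  Term 1 contributes 0 + 1 · -2 = -2
  Term 2 contributes 0 + 2 · -2 = -4
  Term 3 contributes 5 + 3 · -2 = -1
p(-2) = ⊕ of these = min[-4, -2, -4, -1] = -4.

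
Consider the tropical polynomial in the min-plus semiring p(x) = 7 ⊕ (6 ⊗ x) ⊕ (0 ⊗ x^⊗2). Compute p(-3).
p(-3) = -6

A tropical monomial a ⊗ x^⊗i evaluates to a + i · x. Evaluating each term at x = -3:
  Term 0 contributes 7 + 0 · -3 = 7
  Term 1 contributes 6 + 1 · -3 = 3
  Term 2 contributes 0 + 2 · -3 = -6
p(-3) = ⊕ of these = min[7, 3, -6] = -6.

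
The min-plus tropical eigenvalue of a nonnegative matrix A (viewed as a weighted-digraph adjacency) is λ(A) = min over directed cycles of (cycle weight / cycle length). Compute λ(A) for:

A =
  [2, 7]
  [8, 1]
λ(A) = 1

Enumerate directed cycles and compute their means (weight / length). Sample:
  cycle 0 → 0: weight = 2, length = 1, mean = 2/1 ≈ 2.000
  cycle 1 → 1: weight = 1, length = 1, mean = 1/1 ≈ 1.000
  cycle 0 → 1 → 0: weight = 15, length = 2, mean = 15/2 ≈ 7.500
  cycle 1 → 0 → 1: weight = 15, length = 2, mean = 15/2 ≈ 7.500
Minimum mean = 1.000, attained e.g. along the cycle 1 → 1 with weight 1 and length 1. So λ(A) = 1/1 = 1.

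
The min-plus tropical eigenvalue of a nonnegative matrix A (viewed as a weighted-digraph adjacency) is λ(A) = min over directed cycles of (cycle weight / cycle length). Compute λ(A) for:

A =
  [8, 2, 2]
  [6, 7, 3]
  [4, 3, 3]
λ(A) = 3

Enumerate directed cycles and compute their means (weight / length). Sample:
  cycle 0 → 0: weight = 8, length = 1, mean = 8/1 ≈ 8.000
  cycle 1 → 1: weight = 7, length = 1, mean = 7/1 ≈ 7.000
  cycle 2 → 2: weight = 3, length = 1, mean = 3/1 ≈ 3.000
  cycle 0 → 1 → 0: weight = 8, length = 2, mean = 8/2 ≈ 4.000
  cycle 0 → 2 → 0: weight = 6, length = 2, mean = 6/2 ≈ 3.000
  cycle 1 → 0 → 1: weight = 8, length = 2, mean = 8/2 ≈ 4.000
Minimum mean = 3.000, attained e.g. along the cycle 2 → 2 with weight 3 and length 1. So λ(A) = 3/1 = 3.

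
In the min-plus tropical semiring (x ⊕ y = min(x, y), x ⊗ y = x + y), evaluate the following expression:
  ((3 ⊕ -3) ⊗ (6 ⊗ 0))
((3 ⊕ -3) ⊗ (6 ⊗ 0)) = 3

Expand innermost to outermost. Recall ⊕ takes the minimum of its arguments and ⊗ takes their sum. Working out the expression ((3 ⊕ -3) ⊗ (6 ⊗ 0)) gives 3.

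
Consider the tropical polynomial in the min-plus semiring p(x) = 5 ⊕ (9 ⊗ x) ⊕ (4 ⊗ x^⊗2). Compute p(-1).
p(-1) = 2

A tropical monomial a ⊗ x^⊗i evaluates to a + i · x. Evaluating each term at x = -1:
  Term 0 contributes 5 + 0 · -1 = 5
  Term 1 contributes 9 + 1 · -1 = 8
  Term 2 contributes 4 + 2 · -1 = 2
p(-1) = ⊕ of these = min[5, 8, 2] = 2.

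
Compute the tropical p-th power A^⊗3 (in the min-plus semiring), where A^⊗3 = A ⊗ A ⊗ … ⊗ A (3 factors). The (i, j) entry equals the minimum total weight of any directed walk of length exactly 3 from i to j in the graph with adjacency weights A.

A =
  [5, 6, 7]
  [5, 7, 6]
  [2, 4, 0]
A^⊗3 =
  [9, 11, 7]
  [8, 10, 6]
  [2, 4, 0]

Each entry (A^⊗3)_ij equals the minimum over all length-3 walks i = v_0 → v_1 → … → v_3 = j of Σ_t A[v_t][v_{t+1}]. For example, for (i, j) = (0, 2) we minimise over 9 possible intermediate vertex sequences; the minimum is 7, attained along the walk 0 → 2 → 2 → 2.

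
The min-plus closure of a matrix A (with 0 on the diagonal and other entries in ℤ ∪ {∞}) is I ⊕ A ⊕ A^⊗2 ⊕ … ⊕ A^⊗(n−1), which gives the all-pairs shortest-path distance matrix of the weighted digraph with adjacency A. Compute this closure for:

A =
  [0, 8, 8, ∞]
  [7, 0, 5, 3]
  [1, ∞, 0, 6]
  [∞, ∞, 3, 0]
Closure =
  [0, 8, 8, 11]
  [6, 0, 5, 3]
  [1, 9, 0, 6]
  [4, 12, 3, 0]

This is the Floyd-Warshall all-pairs shortest-path computation. For each intermediate vertex k = 0, 1, …, 3, update dist[i][j] ← min(dist[i][j], dist[i][k] + dist[k][j]). The final matrix gives, for each (i, j), the minimum total weight of any directed path from i to j (possibly empty when i = j).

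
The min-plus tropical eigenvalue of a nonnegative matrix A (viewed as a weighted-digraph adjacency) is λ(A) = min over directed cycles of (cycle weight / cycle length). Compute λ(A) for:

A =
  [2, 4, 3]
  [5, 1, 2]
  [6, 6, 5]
λ(A) = 1

Enumerate directed cycles and compute their means (weight / length). Sample:
  cycle 0 → 0: weight = 2, length = 1, mean = 2/1 ≈ 2.000
  cycle 1 → 1: weight = 1, length = 1, mean = 1/1 ≈ 1.000
  cycle 2 → 2: weight = 5, length = 1, mean = 5/1 ≈ 5.000
  cycle 0 → 1 → 0: weight = 9, length = 2, mean = 9/2 ≈ 4.500
  cycle 0 → 2 → 0: weight = 9, length = 2, mean = 9/2 ≈ 4.500
  cycle 1 → 0 → 1: weight = 9, length = 2, mean = 9/2 ≈ 4.500
Minimum mean = 1.000, attained e.g. along the cycle 1 → 1 with weight 1 and length 1. So λ(A) = 1/1 = 1.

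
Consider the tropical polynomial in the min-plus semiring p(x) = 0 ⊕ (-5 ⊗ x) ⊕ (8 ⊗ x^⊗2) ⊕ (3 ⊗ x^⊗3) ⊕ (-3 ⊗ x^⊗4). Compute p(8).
p(8) = 0

A tropical monomial a ⊗ x^⊗i evaluates to a + i · x. Evaluating each term at x = 8:
  Term 0 contributes 0 + 0 · 8 = 0
  Term 1 contributes -5 + 1 · 8 = 3
  Term 2 contributes 8 + 2 · 8 = 24
  Term 3 contributes 3 + 3 · 8 = 27
  Term 4 contributes -3 + 4 · 8 = 29
p(8) = ⊕ of these = min[0, 3, 24, 27, 29] = 0.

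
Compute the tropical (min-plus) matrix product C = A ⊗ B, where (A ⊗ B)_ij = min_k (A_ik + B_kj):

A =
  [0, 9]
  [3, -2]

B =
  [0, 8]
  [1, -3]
A ⊗ B =
  [0, 6]
  [-1, -5]

Apply the min-plus product entry-by-entry:
  C[0][0] = min over k of (A[0][0] + B[0][0] = 0 + 0 = 0, A[0][1] + B[1][0] = 9 + 1 = 10) = 0 (attained at k = 0)
  C[0][1] = min over k of (A[0][0] + B[0][1] = 0 + 8 = 8, A[0][1] + B[1][1] = 9 + -3 = 6) = 6 (attained at k = 1)
  C[1][0] = min over k of (A[1][0] + B[0][0] = 3 + 0 = 3, A[1][1] + B[1][0] = -2 + 1 = -1) = -1 (attained at k = 1)
  C[1][1] = min over k of (A[1][0] + B[0][1] = 3 + 8 = 11, A[1][1] + B[1][1] = -2 + -3 = -5) = -5 (attained at k = 1)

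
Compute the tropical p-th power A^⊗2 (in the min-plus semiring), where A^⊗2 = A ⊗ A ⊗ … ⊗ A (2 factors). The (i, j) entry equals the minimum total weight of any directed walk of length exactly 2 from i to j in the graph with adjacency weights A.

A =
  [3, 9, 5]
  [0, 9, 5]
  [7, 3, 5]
A^⊗2 =
  [6, 8, 8]
  [3, 8, 5]
  [3, 8, 8]

Each entry (A^⊗2)_ij equals the minimum over all length-2 walks i = v_0 → v_1 → … → v_2 = j of Σ_t A[v_t][v_{t+1}]. For example, for (i, j) = (0, 2) we minimise over 3 possible intermediate vertex sequences; the minimum is 8, attained along the walk 0 → 0 → 2.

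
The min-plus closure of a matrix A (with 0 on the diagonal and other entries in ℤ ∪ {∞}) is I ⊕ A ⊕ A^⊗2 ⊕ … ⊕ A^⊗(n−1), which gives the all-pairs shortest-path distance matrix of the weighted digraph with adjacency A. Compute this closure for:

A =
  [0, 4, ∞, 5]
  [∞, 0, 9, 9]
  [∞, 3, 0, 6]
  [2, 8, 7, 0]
Closure =
  [0, 4, 12, 5]
  [11, 0, 9, 9]
  [8, 3, 0, 6]
  [2, 6, 7, 0]

This is the Floyd-Warshall all-pairs shortest-path computation. For each intermediate vertex k = 0, 1, …, 3, update dist[i][j] ← min(dist[i][j], dist[i][k] + dist[k][j]). The final matrix gives, for each (i, j), the minimum total weight of any directed path from i to j (possibly empty when i = j).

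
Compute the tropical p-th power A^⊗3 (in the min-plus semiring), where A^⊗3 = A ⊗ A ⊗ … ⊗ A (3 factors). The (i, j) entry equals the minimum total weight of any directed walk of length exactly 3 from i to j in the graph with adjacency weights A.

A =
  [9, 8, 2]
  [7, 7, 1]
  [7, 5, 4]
A^⊗3 =
  [13, 11, 8]
  [12, 10, 7]
  [13, 11, 10]

Each entry (A^⊗3)_ij equals the minimum over all length-3 walks i = v_0 → v_1 → … → v_3 = j of Σ_t A[v_t][v_{t+1}]. For example, for (i, j) = (0, 2) we minimise over 9 possible intermediate vertex sequences; the minimum is 8, attained along the walk 0 → 2 → 1 → 2.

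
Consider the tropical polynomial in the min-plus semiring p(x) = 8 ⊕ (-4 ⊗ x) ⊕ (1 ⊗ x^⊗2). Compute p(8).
p(8) = 4

A tropical monomial a ⊗ x^⊗i evaluates to a + i · x. Evaluating each term at x = 8:
  Term 0 contributes 8 + 0 · 8 = 8
  Term 1 contributes -4 + 1 · 8 = 4
  Term 2 contributes 1 + 2 · 8 = 17
p(8) = ⊕ of these = min[8, 4, 17] = 4.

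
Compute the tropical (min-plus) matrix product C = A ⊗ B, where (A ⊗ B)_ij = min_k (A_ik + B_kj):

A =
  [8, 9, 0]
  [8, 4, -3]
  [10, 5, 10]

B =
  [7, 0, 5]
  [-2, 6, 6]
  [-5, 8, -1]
A ⊗ B =
  [-5, 8, -1]
  [-8, 5, -4]
  [3, 10, 9]

Apply the min-plus product entry-by-entry:
  C[0][0] = min over k of (A[0][0] + B[0][0] = 8 + 7 = 15, A[0][1] + B[1][0] = 9 + -2 = 7, A[0][2] + B[2][0] = 0 + -5 = -5) = -5 (attained at k = 2)
  C[0][1] = min over k of (A[0][0] + B[0][1] = 8 + 0 = 8, A[0][1] + B[1][1] = 9 + 6 = 15, A[0][2] + B[2][1] = 0 + 8 = 8) = 8 (attained at k = 0)
  C[0][2] = min over k of (A[0][0] + B[0][2] = 8 + 5 = 13, A[0][1] + B[1][2] = 9 + 6 = 15, A[0][2] + B[2][2] = 0 + -1 = -1) = -1 (attained at k = 2)
  C[1][0] = min over k of (A[1][0] + B[0][0] = 8 + 7 = 15, A[1][1] + B[1][0] = 4 + -2 = 2, A[1][2] + B[2][0] = -3 + -5 = -8) = -8 (attained at k = 2)
  C[1][1] = min over k of (A[1][0] + B[0][1] = 8 + 0 = 8, A[1][1] + B[1][1] = 4 + 6 = 10, A[1][2] + B[2][1] = -3 + 8 = 5) = 5 (attained at k = 2)
  C[1][2] = min over k of (A[1][0] + B[0][2] = 8 + 5 = 13, A[1][1] + B[1][2] = 4 + 6 = 10, A[1][2] + B[2][2] = -3 + -1 = -4) = -4 (attained at k = 2)
  C[2][0] = min over k of (A[2][0] + B[0][0] = 10 + 7 = 17, A[2][1] + B[1][0] = 5 + -2 = 3, A[2][2] + B[2][0] = 10 + -5 = 5) = 3 (attained at k = 1)
  C[2][1] = min over k of (A[2][0] + B[0][1] = 10 + 0 = 10, A[2][1] + B[1][1] = 5 + 6 = 11, A[2][2] + B[2][1] = 10 + 8 = 18) = 10 (attained at k = 0)
  C[2][2] = min over k of (A[2][0] + B[0][2] = 10 + 5 = 15, A[2][1] + B[1][2] = 5 + 6 = 11, A[2][2] + B[2][2] = 10 + -1 = 9) = 9 (attained at k = 2)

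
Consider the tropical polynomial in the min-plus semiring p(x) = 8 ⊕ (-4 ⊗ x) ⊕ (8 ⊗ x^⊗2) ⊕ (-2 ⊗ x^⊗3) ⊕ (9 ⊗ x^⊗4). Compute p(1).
p(1) = -3

A tropical monomial a ⊗ x^⊗i evaluates to a + i · x. Evaluating each term at x = 1:
  Term 0 contributes 8 + 0 · 1 = 8
  Term 1 contributes -4 + 1 · 1 = -3
  Term 2 contributes 8 + 2 · 1 = 10
  Term 3 contributes -2 + 3 · 1 = 1
  Term 4 contributes 9 + 4 · 1 = 13
p(1) = ⊕ of these = min[8, -3, 10, 1, 13] = -3.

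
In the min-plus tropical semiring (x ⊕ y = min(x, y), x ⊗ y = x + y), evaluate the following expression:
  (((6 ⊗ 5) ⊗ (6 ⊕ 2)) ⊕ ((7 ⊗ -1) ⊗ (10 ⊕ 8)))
(((6 ⊗ 5) ⊗ (6 ⊕ 2)) ⊕ ((7 ⊗ -1) ⊗ (10 ⊕ 8))) = 13

Expand innermost to outermost. Recall ⊕ takes the minimum of its arguments and ⊗ takes their sum. Working out the expression (((6 ⊗ 5) ⊗ (6 ⊕ 2)) ⊕ ((7 ⊗ -1) ⊗ (10 ⊕ 8))) gives 13.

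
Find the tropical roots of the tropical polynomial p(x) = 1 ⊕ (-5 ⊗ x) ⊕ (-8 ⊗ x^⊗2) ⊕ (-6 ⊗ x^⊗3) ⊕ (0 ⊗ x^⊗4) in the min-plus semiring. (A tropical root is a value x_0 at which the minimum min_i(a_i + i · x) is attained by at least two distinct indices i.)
Roots: {-6, -2, 3, 6}

Each tropical root is a break point of the lower envelope of the lines y = a_i + i · x (there are 5 lines, with slopes 0, 1, ..., 4). Only the lines that attain the minimum somewhere contribute to roots; other lines are dominated. Here the surviving (envelope) indices are i = 4, i = 3, i = 2, i = 1, i = 0.
Intersections between consecutive envelope lines give the roots: for adjacent envelope indices i < j the intersection is x = (a_i − a_j) / (j − i). Reading off the sorted break points: {-6, -2, 3, 6}.
Verification: at each break x_0, at least two indices attain the minimum of min_i(a_i + i · x_0).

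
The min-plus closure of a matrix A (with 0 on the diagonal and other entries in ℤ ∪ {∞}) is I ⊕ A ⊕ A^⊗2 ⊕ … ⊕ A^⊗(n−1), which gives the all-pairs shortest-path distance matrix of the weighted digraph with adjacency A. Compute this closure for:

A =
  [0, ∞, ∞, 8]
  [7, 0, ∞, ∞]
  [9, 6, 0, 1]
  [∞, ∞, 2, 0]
Closure =
  [0, 16, 10, 8]
  [7, 0, 17, 15]
  [9, 6, 0, 1]
  [11, 8, 2, 0]

This is the Floyd-Warshall all-pairs shortest-path computation. For each intermediate vertex k = 0, 1, …, 3, update dist[i][j] ← min(dist[i][j], dist[i][k] + dist[k][j]). The final matrix gives, for each (i, j), the minimum total weight of any directed path from i to j (possibly empty when i = j).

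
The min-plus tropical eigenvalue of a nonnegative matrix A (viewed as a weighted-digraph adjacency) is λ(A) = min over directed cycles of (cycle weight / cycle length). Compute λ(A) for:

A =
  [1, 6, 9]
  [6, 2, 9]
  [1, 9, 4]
λ(A) = 1

Enumerate directed cycles and compute their means (weight / length). Sample:
  cycle 0 → 0: weight = 1, length = 1, mean = 1/1 ≈ 1.000
  cycle 1 → 1: weight = 2, length = 1, mean = 2/1 ≈ 2.000
  cycle 2 → 2: weight = 4, length = 1, mean = 4/1 ≈ 4.000
  cycle 0 → 1 → 0: weight = 12, length = 2, mean = 12/2 ≈ 6.000
  cycle 0 → 2 → 0: weight = 10, length = 2, mean = 10/2 ≈ 5.000
  cycle 1 → 0 → 1: weight = 12, length = 2, mean = 12/2 ≈ 6.000
Minimum mean = 1.000, attained e.g. along the cycle 0 → 0 with weight 1 and length 1. So λ(A) = 1/1 = 1.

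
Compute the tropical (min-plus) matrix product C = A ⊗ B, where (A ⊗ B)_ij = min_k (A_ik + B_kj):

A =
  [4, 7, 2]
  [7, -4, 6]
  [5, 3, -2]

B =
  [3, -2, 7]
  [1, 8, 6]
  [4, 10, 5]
A ⊗ B =
  [6, 2, 7]
  [-3, 4, 2]
  [2, 3, 3]

Apply the min-plus product entry-by-entry:
  C[0][0] = min over k of (A[0][0] + B[0][0] = 4 + 3 = 7, A[0][1] + B[1][0] = 7 + 1 = 8, A[0][2] + B[2][0] = 2 + 4 = 6) = 6 (attained at k = 2)
  C[0][1] = min over k of (A[0][0] + B[0][1] = 4 + -2 = 2, A[0][1] + B[1][1] = 7 + 8 = 15, A[0][2] + B[2][1] = 2 + 10 = 12) = 2 (attained at k = 0)
  C[0][2] = min over k of (A[0][0] + B[0][2] = 4 + 7 = 11, A[0][1] + B[1][2] = 7 + 6 = 13, A[0][2] + B[2][2] = 2 + 5 = 7) = 7 (attained at k = 2)
  C[1][0] = min over k of (A[1][0] + B[0][0] = 7 + 3 = 10, A[1][1] + B[1][0] = -4 + 1 = -3, A[1][2] + B[2][0] = 6 + 4 = 10) = -3 (attained at k = 1)
  C[1][1] = min over k of (A[1][0] + B[0][1] = 7 + -2 = 5, A[1][1] + B[1][1] = -4 + 8 = 4, A[1][2] + B[2][1] = 6 + 10 = 16) = 4 (attained at k = 1)
  C[1][2] = min over k of (A[1][0] + B[0][2] = 7 + 7 = 14, A[1][1] + B[1][2] = -4 + 6 = 2, A[1][2] + B[2][2] = 6 + 5 = 11) = 2 (attained at k = 1)
  C[2][0] = min over k of (A[2][0] + B[0][0] = 5 + 3 = 8, A[2][1] + B[1][0] = 3 + 1 = 4, A[2][2] + B[2][0] = -2 + 4 = 2) = 2 (attained at k = 2)
  C[2][1] = min over k of (A[2][0] + B[0][1] = 5 + -2 = 3, A[2][1] + B[1][1] = 3 + 8 = 11, A[2][2] + B[2][1] = -2 + 10 = 8) = 3 (attained at k = 0)
  C[2][2] = min over k of (A[2][0] + B[0][2] = 5 + 7 = 12, A[2][1] + B[1][2] = 3 + 6 = 9, A[2][2] + B[2][2] = -2 + 5 = 3) = 3 (attained at k = 2)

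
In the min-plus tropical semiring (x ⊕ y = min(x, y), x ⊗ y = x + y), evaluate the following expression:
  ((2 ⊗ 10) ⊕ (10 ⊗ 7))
((2 ⊗ 10) ⊕ (10 ⊗ 7)) = 12

Expand innermost to outermost. Recall ⊕ takes the minimum of its arguments and ⊗ takes their sum. Working out the expression ((2 ⊗ 10) ⊕ (10 ⊗ 7)) gives 12.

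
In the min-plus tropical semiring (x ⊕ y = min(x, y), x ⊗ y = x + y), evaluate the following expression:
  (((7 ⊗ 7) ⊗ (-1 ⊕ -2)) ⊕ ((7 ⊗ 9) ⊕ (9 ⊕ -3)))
(((7 ⊗ 7) ⊗ (-1 ⊕ -2)) ⊕ ((7 ⊗ 9) ⊕ (9 ⊕ -3))) = -3

Expand innermost to outermost. Recall ⊕ takes the minimum of its arguments and ⊗ takes their sum. Working out the expression (((7 ⊗ 7) ⊗ (-1 ⊕ -2)) ⊕ ((7 ⊗ 9) ⊕ (9 ⊕ -3))) gives -3.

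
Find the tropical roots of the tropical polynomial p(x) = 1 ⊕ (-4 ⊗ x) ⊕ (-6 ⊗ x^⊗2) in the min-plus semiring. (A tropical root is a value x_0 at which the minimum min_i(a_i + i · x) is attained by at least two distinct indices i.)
Roots: {2, 5}

Each tropical root is a break point of the lower envelope of the lines y = a_i + i · x (there are 3 lines, with slopes 0, 1, ..., 2). Only the lines that attain the minimum somewhere contribute to roots; other lines are dominated. Here the surviving (envelope) indices are i = 2, i = 1, i = 0.
Intersections between consecutive envelope lines give the roots: for adjacent envelope indices i < j the intersection is x = (a_i − a_j) / (j − i). Reading off the sorted break points: {2, 5}.
Verification: at each break x_0, at least two indices attain the minimum of min_i(a_i + i · x_0).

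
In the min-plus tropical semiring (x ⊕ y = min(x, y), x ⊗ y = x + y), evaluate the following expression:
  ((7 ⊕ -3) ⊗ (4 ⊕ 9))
((7 ⊕ -3) ⊗ (4 ⊕ 9)) = 1

Expand innermost to outermost. Recall ⊕ takes the minimum of its arguments and ⊗ takes their sum. Working out the expression ((7 ⊕ -3) ⊗ (4 ⊕ 9)) gives 1.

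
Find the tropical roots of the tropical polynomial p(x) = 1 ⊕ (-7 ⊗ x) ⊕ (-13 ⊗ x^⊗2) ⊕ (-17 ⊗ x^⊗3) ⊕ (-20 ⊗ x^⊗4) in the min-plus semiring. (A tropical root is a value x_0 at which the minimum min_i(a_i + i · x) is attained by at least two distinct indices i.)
Roots: {3, 4, 6, 8}

Each tropical root is a break point of the lower envelope of the lines y = a_i + i · x (there are 5 lines, with slopes 0, 1, ..., 4). Only the lines that attain the minimum somewhere contribute to roots; other lines are dominated. Here the surviving (envelope) indices are i = 4, i = 3, i = 2, i = 1, i = 0.
Intersections between consecutive envelope lines give the roots: for adjacent envelope indices i < j the intersection is x = (a_i − a_j) / (j − i). Reading off the sorted break points: {3, 4, 6, 8}.
Verification: at each break x_0, at least two indices attain the minimum of min_i(a_i + i · x_0).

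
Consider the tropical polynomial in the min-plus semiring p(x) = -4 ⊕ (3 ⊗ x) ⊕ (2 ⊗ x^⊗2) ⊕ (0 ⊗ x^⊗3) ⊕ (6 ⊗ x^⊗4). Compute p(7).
p(7) = -4

A tropical monomial a ⊗ x^⊗i evaluates to a + i · x. Evaluating each term at x = 7:
  Term 0 contributes -4 + 0 · 7 = -4
  Term 1 contributes 3 + 1 · 7 = 10
  Term 2 contributes 2 + 2 · 7 = 16
  Term 3 contributes 0 + 3 · 7 = 21
  Term 4 contributes 6 + 4 · 7 = 34
p(7) = ⊕ of these = min[-4, 10, 16, 21, 34] = -4.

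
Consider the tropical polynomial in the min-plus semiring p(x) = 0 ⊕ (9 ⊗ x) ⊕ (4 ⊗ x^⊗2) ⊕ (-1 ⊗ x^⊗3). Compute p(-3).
p(-3) = -10

A tropical monomial a ⊗ x^⊗i evaluates to a + i · x. Evaluating each term at x = -3:
  Term 0 contributes 0 + 0 · -3 = 0
  Term 1 contributes 9 + 1 · -3 = 6
  Term 2 contributes 4 + 2 · -3 = -2
  Term 3 contributes -1 + 3 · -3 = -10
p(-3) = ⊕ of these = min[0, 6, -2, -10] = -10.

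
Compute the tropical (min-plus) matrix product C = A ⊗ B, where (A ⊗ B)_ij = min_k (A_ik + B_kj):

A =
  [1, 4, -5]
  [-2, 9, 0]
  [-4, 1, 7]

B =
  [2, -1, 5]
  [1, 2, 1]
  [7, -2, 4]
A ⊗ B =
  [2, -7, -1]
  [0, -3, 3]
  [-2, -5, 1]

Apply the min-plus product entry-by-entry:
  C[0][0] = min over k of (A[0][0] + B[0][0] = 1 + 2 = 3, A[0][1] + B[1][0] = 4 + 1 = 5, A[0][2] + B[2][0] = -5 + 7 = 2) = 2 (attained at k = 2)
  C[0][1] = min over k of (A[0][0] + B[0][1] = 1 + -1 = 0, A[0][1] + B[1][1] = 4 + 2 = 6, A[0][2] + B[2][1] = -5 + -2 = -7) = -7 (attained at k = 2)
  C[0][2] = min over k of (A[0][0] + B[0][2] = 1 + 5 = 6, A[0][1] + B[1][2] = 4 + 1 = 5, A[0][2] + B[2][2] = -5 + 4 = -1) = -1 (attained at k = 2)
  C[1][0] = min over k of (A[1][0] + B[0][0] = -2 + 2 = 0, A[1][1] + B[1][0] = 9 + 1 = 10, A[1][2] + B[2][0] = 0 + 7 = 7) = 0 (attained at k = 0)
  C[1][1] = min over k of (A[1][0] + B[0][1] = -2 + -1 = -3, A[1][1] + B[1][1] = 9 + 2 = 11, A[1][2] + B[2][1] = 0 + -2 = -2) = -3 (attained at k = 0)
  C[1][2] = min over k of (A[1][0] + B[0][2] = -2 + 5 = 3, A[1][1] + B[1][2] = 9 + 1 = 10, A[1][2] + B[2][2] = 0 + 4 = 4) = 3 (attained at k = 0)
  C[2][0] = min over k of (A[2][0] + B[0][0] = -4 + 2 = -2, A[2][1] + B[1][0] = 1 + 1 = 2, A[2][2] + B[2][0] = 7 + 7 = 14) = -2 (attained at k = 0)
  C[2][1] = min over k of (A[2][0] + B[0][1] = -4 + -1 = -5, A[2][1] + B[1][1] = 1 + 2 = 3, A[2][2] + B[2][1] = 7 + -2 = 5) = -5 (attained at k = 0)
  C[2][2] = min over k of (A[2][0] + B[0][2] = -4 + 5 = 1, A[2][1] + B[1][2] = 1 + 1 = 2, A[2][2] + B[2][2] = 7 + 4 = 11) = 1 (attained at k = 0)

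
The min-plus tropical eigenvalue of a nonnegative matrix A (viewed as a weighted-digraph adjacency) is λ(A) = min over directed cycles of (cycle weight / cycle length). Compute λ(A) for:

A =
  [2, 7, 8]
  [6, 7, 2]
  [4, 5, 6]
λ(A) = 2

Enumerate directed cycles and compute their means (weight / length). Sample:
  cycle 0 → 0: weight = 2, length = 1, mean = 2/1 ≈ 2.000
  cycle 1 → 1: weight = 7, length = 1, mean = 7/1 ≈ 7.000
  cycle 2 → 2: weight = 6, length = 1, mean = 6/1 ≈ 6.000
  cycle 0 → 1 → 0: weight = 13, length = 2, mean = 13/2 ≈ 6.500
  cycle 0 → 2 → 0: weight = 12, length = 2, mean = 12/2 ≈ 6.000
  cycle 1 → 0 → 1: weight = 13, length = 2, mean = 13/2 ≈ 6.500
Minimum mean = 2.000, attained e.g. along the cycle 0 → 0 with weight 2 and length 1. So λ(A) = 2/1 = 2.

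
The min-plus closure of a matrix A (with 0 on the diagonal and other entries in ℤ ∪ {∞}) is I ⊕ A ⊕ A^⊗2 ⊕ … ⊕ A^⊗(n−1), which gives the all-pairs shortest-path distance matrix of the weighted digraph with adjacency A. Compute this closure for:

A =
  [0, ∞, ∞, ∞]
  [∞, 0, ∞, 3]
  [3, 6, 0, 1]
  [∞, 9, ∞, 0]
Closure =
  [0, ∞, ∞, ∞]
  [∞, 0, ∞, 3]
  [3, 6, 0, 1]
  [∞, 9, ∞, 0]

This is the Floyd-Warshall all-pairs shortest-path computation. For each intermediate vertex k = 0, 1, …, 3, update dist[i][j] ← min(dist[i][j], dist[i][k] + dist[k][j]). The final matrix gives, for each (i, j), the minimum total weight of any directed path from i to j (possibly empty when i = j).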